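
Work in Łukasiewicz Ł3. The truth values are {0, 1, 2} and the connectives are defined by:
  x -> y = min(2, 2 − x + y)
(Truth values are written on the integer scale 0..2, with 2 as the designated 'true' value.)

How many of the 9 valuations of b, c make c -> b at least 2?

6

b = 0, c = 0 ↦ 2  ≥
b = 0, c = 1 ↦ 1  <
b = 0, c = 2 ↦ 0  <
b = 1, c = 0 ↦ 2  ≥
b = 1, c = 1 ↦ 2  ≥
b = 1, c = 2 ↦ 1  <
b = 2, c = 0 ↦ 2  ≥
b = 2, c = 1 ↦ 2  ≥
b = 2, c = 2 ↦ 2  ≥
So 6 of the 9 assignments meet the threshold.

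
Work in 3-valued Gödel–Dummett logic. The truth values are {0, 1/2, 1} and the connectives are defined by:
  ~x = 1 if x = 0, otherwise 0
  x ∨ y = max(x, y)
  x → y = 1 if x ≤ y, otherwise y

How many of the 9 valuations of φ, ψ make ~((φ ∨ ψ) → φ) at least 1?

2

φ = 0, ψ = 0 ↦ 0  <
φ = 0, ψ = 1/2 ↦ 1  ≥
φ = 0, ψ = 1 ↦ 1  ≥
φ = 1/2, ψ = 0 ↦ 0  <
φ = 1/2, ψ = 1/2 ↦ 0  <
φ = 1/2, ψ = 1 ↦ 0  <
φ = 1, ψ = 0 ↦ 0  <
φ = 1, ψ = 1/2 ↦ 0  <
φ = 1, ψ = 1 ↦ 0  <
So 2 of the 9 assignments meet the threshold.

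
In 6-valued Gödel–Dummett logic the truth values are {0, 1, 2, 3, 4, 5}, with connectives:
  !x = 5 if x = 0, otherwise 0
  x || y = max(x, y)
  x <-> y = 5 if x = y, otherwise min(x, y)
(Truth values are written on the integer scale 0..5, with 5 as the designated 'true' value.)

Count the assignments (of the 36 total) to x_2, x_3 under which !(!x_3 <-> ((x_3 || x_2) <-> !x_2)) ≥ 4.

value 5: 11 assignments (counts)
value 0: 25 assignments
So 11 of the 36 assignments meet the threshold.

11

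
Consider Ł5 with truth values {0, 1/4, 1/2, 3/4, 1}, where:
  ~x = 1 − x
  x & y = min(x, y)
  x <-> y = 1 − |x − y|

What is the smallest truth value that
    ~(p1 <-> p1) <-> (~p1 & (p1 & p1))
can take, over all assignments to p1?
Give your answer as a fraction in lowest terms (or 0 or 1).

1/2

Take p1 = 1/2:
p1 <-> p1 = 1/2 <-> 1/2 = 1
~(p1 <-> p1) = ~1 = 0
~p1 = ~1/2 = 1/2
p1 & p1 = 1/2 & 1/2 = 1/2
~p1 & (p1 & p1) = 1/2 & 1/2 = 1/2
~(p1 <-> p1) <-> (~p1 & (p1 & p1)) = 0 <-> 1/2 = 1/2
No assignment yields a value below 1/2, so this is the minimum.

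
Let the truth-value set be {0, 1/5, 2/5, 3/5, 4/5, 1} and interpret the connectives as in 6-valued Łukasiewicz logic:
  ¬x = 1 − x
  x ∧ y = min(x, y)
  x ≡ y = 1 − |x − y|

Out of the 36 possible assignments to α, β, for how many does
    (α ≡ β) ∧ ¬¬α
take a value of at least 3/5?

value 1: 1 assignment (counts)
value 4/5: 4 assignments (counts)
value 3/5: 7 assignments (counts)
value 2/5: 9 assignments
value 1/5: 8 assignments
value 0: 7 assignments
So 12 of the 36 assignments meet the threshold.

12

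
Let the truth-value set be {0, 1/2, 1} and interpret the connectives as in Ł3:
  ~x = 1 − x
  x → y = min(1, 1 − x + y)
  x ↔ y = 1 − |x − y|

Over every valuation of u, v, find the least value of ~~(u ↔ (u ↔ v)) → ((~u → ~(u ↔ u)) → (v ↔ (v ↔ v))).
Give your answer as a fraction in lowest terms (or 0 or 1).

Take u = 1/2, v = 0:
u ↔ v = 1/2 ↔ 0 = 1/2
u ↔ (u ↔ v) = 1/2 ↔ 1/2 = 1
~(u ↔ (u ↔ v)) = ~1 = 0
~~(u ↔ (u ↔ v)) = ~0 = 1
~u = ~1/2 = 1/2
u ↔ u = 1/2 ↔ 1/2 = 1
~(u ↔ u) = ~1 = 0
~u → ~(u ↔ u) = 1/2 → 0 = 1/2
v ↔ v = 0 ↔ 0 = 1
v ↔ (v ↔ v) = 0 ↔ 1 = 0
(~u → ~(u ↔ u)) → (v ↔ (v ↔ v)) = 1/2 → 0 = 1/2
~~(u ↔ (u ↔ v)) → ((~u → ~(u ↔ u)) → (v ↔ (v ↔ v))) = 1 → 1/2 = 1/2
No assignment yields a value below 1/2, so this is the minimum.

1/2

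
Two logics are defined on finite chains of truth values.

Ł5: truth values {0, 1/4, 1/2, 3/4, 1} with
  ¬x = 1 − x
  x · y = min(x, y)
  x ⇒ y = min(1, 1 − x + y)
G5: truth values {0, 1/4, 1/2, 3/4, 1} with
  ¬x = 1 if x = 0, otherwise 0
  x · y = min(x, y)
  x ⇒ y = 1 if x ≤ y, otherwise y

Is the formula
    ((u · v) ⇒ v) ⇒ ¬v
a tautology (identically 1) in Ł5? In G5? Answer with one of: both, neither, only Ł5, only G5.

neither

In Ł5: at u = 0, v = 1/4 the value is 3/4 — not a tautology.
In G5: at u = 0, v = 1/4 the value is 0 — not a tautology.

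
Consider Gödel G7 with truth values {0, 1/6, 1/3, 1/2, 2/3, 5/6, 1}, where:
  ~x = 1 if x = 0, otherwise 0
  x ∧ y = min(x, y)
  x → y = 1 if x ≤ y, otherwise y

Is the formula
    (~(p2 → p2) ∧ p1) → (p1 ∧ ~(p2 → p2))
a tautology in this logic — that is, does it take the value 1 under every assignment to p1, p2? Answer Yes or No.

Yes

At p1 = 1/3, p2 = 1/3, for instance:
p2 → p2 = 1/3 → 1/3 = 1
~(p2 → p2) = ~1 = 0
~(p2 → p2) ∧ p1 = 0 ∧ 1/3 = 0
p1 ∧ ~(p2 → p2) = 1/3 ∧ 0 = 0
(~(p2 → p2) ∧ p1) → (p1 ∧ ~(p2 → p2)) = 0 → 0 = 1
and checking the remaining 48 assignments likewise gives ≥ 1 in every case.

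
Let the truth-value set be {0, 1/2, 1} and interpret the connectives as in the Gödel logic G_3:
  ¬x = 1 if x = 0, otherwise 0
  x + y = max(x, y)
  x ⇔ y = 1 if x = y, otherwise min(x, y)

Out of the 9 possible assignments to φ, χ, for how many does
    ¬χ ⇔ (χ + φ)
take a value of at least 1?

φ = 0, χ = 0 ↦ 0  <
φ = 0, χ = 1/2 ↦ 0  <
φ = 0, χ = 1 ↦ 0  <
φ = 1/2, χ = 0 ↦ 1/2  <
φ = 1/2, χ = 1/2 ↦ 0  <
φ = 1/2, χ = 1 ↦ 0  <
φ = 1, χ = 0 ↦ 1  ≥
φ = 1, χ = 1/2 ↦ 0  <
φ = 1, χ = 1 ↦ 0  <
So 1 of the 9 assignments meets the threshold.

1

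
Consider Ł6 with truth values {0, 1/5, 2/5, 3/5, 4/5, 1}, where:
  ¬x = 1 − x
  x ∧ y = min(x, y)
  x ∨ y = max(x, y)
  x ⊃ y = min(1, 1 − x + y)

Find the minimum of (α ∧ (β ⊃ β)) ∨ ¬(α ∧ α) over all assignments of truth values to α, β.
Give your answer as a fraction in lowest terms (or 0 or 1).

Take α = 2/5, β = 0:
β ⊃ β = 0 ⊃ 0 = 1
α ∧ (β ⊃ β) = 2/5 ∧ 1 = 2/5
α ∧ α = 2/5 ∧ 2/5 = 2/5
¬(α ∧ α) = ¬2/5 = 3/5
(α ∧ (β ⊃ β)) ∨ ¬(α ∧ α) = 2/5 ∨ 3/5 = 3/5
No assignment yields a value below 3/5, so this is the minimum.

3/5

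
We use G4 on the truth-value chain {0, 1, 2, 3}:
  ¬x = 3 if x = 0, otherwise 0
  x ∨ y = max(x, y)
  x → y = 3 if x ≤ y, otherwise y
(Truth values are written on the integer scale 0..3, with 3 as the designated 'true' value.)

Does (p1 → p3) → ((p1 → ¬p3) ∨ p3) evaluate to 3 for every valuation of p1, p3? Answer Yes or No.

No

Counterexample: take p1 = 1, p3 = 1.
p1 → p3 = 1 → 1 = 3
¬p3 = ¬1 = 0
p1 → ¬p3 = 1 → 0 = 0
(p1 → ¬p3) ∨ p3 = 0 ∨ 1 = 1
(p1 → p3) → ((p1 → ¬p3) ∨ p3) = 3 → 1 = 1
This gives 1 ≠ 3.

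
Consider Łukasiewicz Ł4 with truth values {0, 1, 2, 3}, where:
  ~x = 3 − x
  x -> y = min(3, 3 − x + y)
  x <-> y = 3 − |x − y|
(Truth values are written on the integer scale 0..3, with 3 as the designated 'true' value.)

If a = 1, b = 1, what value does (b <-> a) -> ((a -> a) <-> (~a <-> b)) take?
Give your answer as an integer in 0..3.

b <-> a = 1 <-> 1 = 3
a -> a = 1 -> 1 = 3
~a = ~1 = 2
~a <-> b = 2 <-> 1 = 2
(a -> a) <-> (~a <-> b) = 3 <-> 2 = 2
(b <-> a) -> ((a -> a) <-> (~a <-> b)) = 3 -> 2 = 2

2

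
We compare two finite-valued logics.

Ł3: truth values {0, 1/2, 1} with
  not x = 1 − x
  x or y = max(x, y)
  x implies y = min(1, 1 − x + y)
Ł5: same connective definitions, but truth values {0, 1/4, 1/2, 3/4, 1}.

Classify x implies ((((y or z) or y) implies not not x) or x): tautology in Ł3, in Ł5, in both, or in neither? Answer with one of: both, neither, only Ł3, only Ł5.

both

In Ł3: every assignment gives 1 — tautology.
In Ł5: every assignment gives 1 — tautology.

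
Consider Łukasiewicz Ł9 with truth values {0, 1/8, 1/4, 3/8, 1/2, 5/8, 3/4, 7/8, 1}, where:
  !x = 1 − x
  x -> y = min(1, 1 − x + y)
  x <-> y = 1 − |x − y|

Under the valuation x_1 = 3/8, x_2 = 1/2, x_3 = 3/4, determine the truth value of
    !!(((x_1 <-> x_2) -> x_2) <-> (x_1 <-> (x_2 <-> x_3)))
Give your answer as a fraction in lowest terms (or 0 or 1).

1

x_1 <-> x_2 = 3/8 <-> 1/2 = 7/8
(x_1 <-> x_2) -> x_2 = 7/8 -> 1/2 = 5/8
x_2 <-> x_3 = 1/2 <-> 3/4 = 3/4
x_1 <-> (x_2 <-> x_3) = 3/8 <-> 3/4 = 5/8
((x_1 <-> x_2) -> x_2) <-> (x_1 <-> (x_2 <-> x_3)) = 5/8 <-> 5/8 = 1
!(((x_1 <-> x_2) -> x_2) <-> (x_1 <-> (x_2 <-> x_3))) = !1 = 0
!!(((x_1 <-> x_2) -> x_2) <-> (x_1 <-> (x_2 <-> x_3))) = !0 = 1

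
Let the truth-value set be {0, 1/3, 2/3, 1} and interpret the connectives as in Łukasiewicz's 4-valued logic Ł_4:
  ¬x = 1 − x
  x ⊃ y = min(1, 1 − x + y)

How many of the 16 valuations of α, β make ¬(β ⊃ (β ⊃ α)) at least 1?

α = 0, β = 0 ↦ 0  <
α = 0, β = 1/3 ↦ 0  <
α = 0, β = 2/3 ↦ 1/3  <
α = 0, β = 1 ↦ 1  ≥
α = 1/3, β = 0 ↦ 0  <
α = 1/3, β = 1/3 ↦ 0  <
α = 1/3, β = 2/3 ↦ 0  <
α = 1/3, β = 1 ↦ 2/3  <
α = 2/3, β = 0 ↦ 0  <
α = 2/3, β = 1/3 ↦ 0  <
α = 2/3, β = 2/3 ↦ 0  <
α = 2/3, β = 1 ↦ 1/3  <
α = 1, β = 0 ↦ 0  <
α = 1, β = 1/3 ↦ 0  <
α = 1, β = 2/3 ↦ 0  <
α = 1, β = 1 ↦ 0  <
So 1 of the 16 assignments meets the threshold.

1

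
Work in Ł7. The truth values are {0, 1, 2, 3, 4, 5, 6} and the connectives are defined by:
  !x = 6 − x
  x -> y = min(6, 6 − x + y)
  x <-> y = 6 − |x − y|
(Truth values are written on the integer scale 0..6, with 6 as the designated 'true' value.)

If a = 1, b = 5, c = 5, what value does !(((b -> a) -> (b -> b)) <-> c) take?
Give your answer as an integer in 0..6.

1

b -> a = 5 -> 1 = 2
b -> b = 5 -> 5 = 6
(b -> a) -> (b -> b) = 2 -> 6 = 6
((b -> a) -> (b -> b)) <-> c = 6 <-> 5 = 5
!(((b -> a) -> (b -> b)) <-> c) = !5 = 1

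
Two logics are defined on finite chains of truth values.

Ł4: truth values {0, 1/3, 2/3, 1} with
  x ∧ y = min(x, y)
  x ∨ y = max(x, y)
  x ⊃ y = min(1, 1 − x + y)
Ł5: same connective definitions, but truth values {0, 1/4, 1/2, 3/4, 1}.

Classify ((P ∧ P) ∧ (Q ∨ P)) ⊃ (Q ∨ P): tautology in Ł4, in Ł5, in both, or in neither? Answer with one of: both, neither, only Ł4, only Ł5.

In Ł4: every assignment gives 1 — tautology.
In Ł5: every assignment gives 1 — tautology.

both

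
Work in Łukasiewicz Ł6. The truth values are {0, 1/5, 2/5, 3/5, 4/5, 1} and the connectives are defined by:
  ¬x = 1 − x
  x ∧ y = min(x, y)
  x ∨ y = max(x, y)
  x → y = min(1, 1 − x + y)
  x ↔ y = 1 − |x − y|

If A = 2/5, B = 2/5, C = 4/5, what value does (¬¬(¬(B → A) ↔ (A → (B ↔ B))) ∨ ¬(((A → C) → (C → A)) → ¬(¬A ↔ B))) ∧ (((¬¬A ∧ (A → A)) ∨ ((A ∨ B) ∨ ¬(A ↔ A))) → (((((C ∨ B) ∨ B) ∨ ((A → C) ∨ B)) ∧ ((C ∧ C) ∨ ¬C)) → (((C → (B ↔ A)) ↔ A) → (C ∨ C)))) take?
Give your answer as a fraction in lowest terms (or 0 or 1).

B → A = 2/5 → 2/5 = 1
¬(B → A) = ¬1 = 0
B ↔ B = 2/5 ↔ 2/5 = 1
A → (B ↔ B) = 2/5 → 1 = 1
¬(B → A) ↔ (A → (B ↔ B)) = 0 ↔ 1 = 0
¬(¬(B → A) ↔ (A → (B ↔ B))) = ¬0 = 1
¬¬(¬(B → A) ↔ (A → (B ↔ B))) = ¬1 = 0
A → C = 2/5 → 4/5 = 1
C → A = 4/5 → 2/5 = 3/5
(A → C) → (C → A) = 1 → 3/5 = 3/5
¬A = ¬2/5 = 3/5
¬A ↔ B = 3/5 ↔ 2/5 = 4/5
¬(¬A ↔ B) = ¬4/5 = 1/5
((A → C) → (C → A)) → ¬(¬A ↔ B) = 3/5 → 1/5 = 3/5
¬(((A → C) → (C → A)) → ¬(¬A ↔ B)) = ¬3/5 = 2/5
¬¬(¬(B → A) ↔ (A → (B ↔ B))) ∨ ¬(((A → C) → (C → A)) → ¬(¬A ↔ B)) = 0 ∨ 2/5 = 2/5
¬A = ¬2/5 = 3/5
¬¬A = ¬3/5 = 2/5
A → A = 2/5 → 2/5 = 1
¬¬A ∧ (A → A) = 2/5 ∧ 1 = 2/5
A ∨ B = 2/5 ∨ 2/5 = 2/5
A ↔ A = 2/5 ↔ 2/5 = 1
¬(A ↔ A) = ¬1 = 0
(A ∨ B) ∨ ¬(A ↔ A) = 2/5 ∨ 0 = 2/5
(¬¬A ∧ (A → A)) ∨ ((A ∨ B) ∨ ¬(A ↔ A)) = 2/5 ∨ 2/5 = 2/5
C ∨ B = 4/5 ∨ 2/5 = 4/5
(C ∨ B) ∨ B = 4/5 ∨ 2/5 = 4/5
A → C = 2/5 → 4/5 = 1
(A → C) ∨ B = 1 ∨ 2/5 = 1
((C ∨ B) ∨ B) ∨ ((A → C) ∨ B) = 4/5 ∨ 1 = 1
C ∧ C = 4/5 ∧ 4/5 = 4/5
¬C = ¬4/5 = 1/5
(C ∧ C) ∨ ¬C = 4/5 ∨ 1/5 = 4/5
(((C ∨ B) ∨ B) ∨ ((A → C) ∨ B)) ∧ ((C ∧ C) ∨ ¬C) = 1 ∧ 4/5 = 4/5
B ↔ A = 2/5 ↔ 2/5 = 1
C → (B ↔ A) = 4/5 → 1 = 1
(C → (B ↔ A)) ↔ A = 1 ↔ 2/5 = 2/5
C ∨ C = 4/5 ∨ 4/5 = 4/5
((C → (B ↔ A)) ↔ A) → (C ∨ C) = 2/5 → 4/5 = 1
((((C ∨ B) ∨ B) ∨ ((A → C) ∨ B)) ∧ ((C ∧ C) ∨ ¬C)) → (((C → (B ↔ A)) ↔ A) → (C ∨ C)) = 4/5 → 1 = 1
((¬¬A ∧ (A → A)) ∨ ((A ∨ B) ∨ ¬(A ↔ A))) → (((((C ∨ B) ∨ B) ∨ ((A → C) ∨ B)) ∧ ((C ∧ C) ∨ ¬C)) → (((C → (B ↔ A)) ↔ A) → (C ∨ C))) = 2/5 → 1 = 1
(¬¬(¬(B → A) ↔ (A → (B ↔ B))) ∨ ¬(((A → C) → (C → A)) → ¬(¬A ↔ B))) ∧ (((¬¬A ∧ (A → A)) ∨ ((A ∨ B) ∨ ¬(A ↔ A))) → (((((C ∨ B) ∨ B) ∨ ((A → C) ∨ B)) ∧ ((C ∧ C) ∨ ¬C)) → (((C → (B ↔ A)) ↔ A) → (C ∨ C)))) = 2/5 ∧ 1 = 2/5

2/5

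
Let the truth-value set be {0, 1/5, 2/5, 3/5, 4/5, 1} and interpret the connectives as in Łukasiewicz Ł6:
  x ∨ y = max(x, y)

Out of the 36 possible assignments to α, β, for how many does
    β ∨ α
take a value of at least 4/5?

20

value 1: 11 assignments (counts)
value 4/5: 9 assignments (counts)
value 3/5: 7 assignments
value 2/5: 5 assignments
value 1/5: 3 assignments
value 0: 1 assignment
So 20 of the 36 assignments meet the threshold.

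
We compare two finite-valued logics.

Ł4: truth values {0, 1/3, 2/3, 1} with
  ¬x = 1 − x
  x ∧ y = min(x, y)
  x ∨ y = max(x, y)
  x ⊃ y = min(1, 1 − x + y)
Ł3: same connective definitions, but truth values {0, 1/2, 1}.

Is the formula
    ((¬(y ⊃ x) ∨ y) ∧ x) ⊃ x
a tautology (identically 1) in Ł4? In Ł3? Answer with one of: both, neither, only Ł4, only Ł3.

In Ł4: every assignment gives 1 — tautology.
In Ł3: every assignment gives 1 — tautology.

both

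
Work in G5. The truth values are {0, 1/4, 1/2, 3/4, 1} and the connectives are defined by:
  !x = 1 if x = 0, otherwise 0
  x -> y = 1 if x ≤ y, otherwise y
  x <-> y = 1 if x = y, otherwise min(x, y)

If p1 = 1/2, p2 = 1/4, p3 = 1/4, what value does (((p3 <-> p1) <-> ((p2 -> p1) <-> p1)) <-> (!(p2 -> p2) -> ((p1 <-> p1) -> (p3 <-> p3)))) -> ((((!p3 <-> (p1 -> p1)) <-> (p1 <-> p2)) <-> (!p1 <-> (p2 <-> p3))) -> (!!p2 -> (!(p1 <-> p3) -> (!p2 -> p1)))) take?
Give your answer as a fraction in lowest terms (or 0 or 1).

1

p3 <-> p1 = 1/4 <-> 1/2 = 1/4
p2 -> p1 = 1/4 -> 1/2 = 1
(p2 -> p1) <-> p1 = 1 <-> 1/2 = 1/2
(p3 <-> p1) <-> ((p2 -> p1) <-> p1) = 1/4 <-> 1/2 = 1/4
p2 -> p2 = 1/4 -> 1/4 = 1
!(p2 -> p2) = !1 = 0
p1 <-> p1 = 1/2 <-> 1/2 = 1
p3 <-> p3 = 1/4 <-> 1/4 = 1
(p1 <-> p1) -> (p3 <-> p3) = 1 -> 1 = 1
!(p2 -> p2) -> ((p1 <-> p1) -> (p3 <-> p3)) = 0 -> 1 = 1
((p3 <-> p1) <-> ((p2 -> p1) <-> p1)) <-> (!(p2 -> p2) -> ((p1 <-> p1) -> (p3 <-> p3))) = 1/4 <-> 1 = 1/4
!p3 = !1/4 = 0
p1 -> p1 = 1/2 -> 1/2 = 1
!p3 <-> (p1 -> p1) = 0 <-> 1 = 0
p1 <-> p2 = 1/2 <-> 1/4 = 1/4
(!p3 <-> (p1 -> p1)) <-> (p1 <-> p2) = 0 <-> 1/4 = 0
!p1 = !1/2 = 0
p2 <-> p3 = 1/4 <-> 1/4 = 1
!p1 <-> (p2 <-> p3) = 0 <-> 1 = 0
((!p3 <-> (p1 -> p1)) <-> (p1 <-> p2)) <-> (!p1 <-> (p2 <-> p3)) = 0 <-> 0 = 1
!p2 = !1/4 = 0
!!p2 = !0 = 1
p1 <-> p3 = 1/2 <-> 1/4 = 1/4
!(p1 <-> p3) = !1/4 = 0
!p2 = !1/4 = 0
!p2 -> p1 = 0 -> 1/2 = 1
!(p1 <-> p3) -> (!p2 -> p1) = 0 -> 1 = 1
!!p2 -> (!(p1 <-> p3) -> (!p2 -> p1)) = 1 -> 1 = 1
(((!p3 <-> (p1 -> p1)) <-> (p1 <-> p2)) <-> (!p1 <-> (p2 <-> p3))) -> (!!p2 -> (!(p1 <-> p3) -> (!p2 -> p1))) = 1 -> 1 = 1
(((p3 <-> p1) <-> ((p2 -> p1) <-> p1)) <-> (!(p2 -> p2) -> ((p1 <-> p1) -> (p3 <-> p3)))) -> ((((!p3 <-> (p1 -> p1)) <-> (p1 <-> p2)) <-> (!p1 <-> (p2 <-> p3))) -> (!!p2 -> (!(p1 <-> p3) -> (!p2 -> p1)))) = 1/4 -> 1 = 1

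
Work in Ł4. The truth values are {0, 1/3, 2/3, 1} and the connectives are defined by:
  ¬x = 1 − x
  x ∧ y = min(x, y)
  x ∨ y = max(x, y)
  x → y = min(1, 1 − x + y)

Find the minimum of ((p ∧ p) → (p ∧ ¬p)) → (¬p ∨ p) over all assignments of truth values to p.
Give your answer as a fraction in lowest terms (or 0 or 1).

2/3

Take p = 1/3:
p ∧ p = 1/3 ∧ 1/3 = 1/3
¬p = ¬1/3 = 2/3
p ∧ ¬p = 1/3 ∧ 2/3 = 1/3
(p ∧ p) → (p ∧ ¬p) = 1/3 → 1/3 = 1
¬p = ¬1/3 = 2/3
¬p ∨ p = 2/3 ∨ 1/3 = 2/3
((p ∧ p) → (p ∧ ¬p)) → (¬p ∨ p) = 1 → 2/3 = 2/3
No assignment yields a value below 2/3, so this is the minimum.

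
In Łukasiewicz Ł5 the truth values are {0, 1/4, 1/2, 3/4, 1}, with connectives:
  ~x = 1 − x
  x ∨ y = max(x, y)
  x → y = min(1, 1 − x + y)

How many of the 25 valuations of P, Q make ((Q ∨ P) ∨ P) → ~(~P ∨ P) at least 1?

value 1: 6 assignments (counts)
value 3/4: 3 assignments
value 1/2: 7 assignments
value 1/4: 3 assignments
value 0: 6 assignments
So 6 of the 25 assignments meet the threshold.

6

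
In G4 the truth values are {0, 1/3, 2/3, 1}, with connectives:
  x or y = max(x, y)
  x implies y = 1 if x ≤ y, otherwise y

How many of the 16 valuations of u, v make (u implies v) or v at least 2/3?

11

u = 0, v = 0 ↦ 1  ≥
u = 0, v = 1/3 ↦ 1  ≥
u = 0, v = 2/3 ↦ 1  ≥
u = 0, v = 1 ↦ 1  ≥
u = 1/3, v = 0 ↦ 0  <
u = 1/3, v = 1/3 ↦ 1  ≥
u = 1/3, v = 2/3 ↦ 1  ≥
u = 1/3, v = 1 ↦ 1  ≥
u = 2/3, v = 0 ↦ 0  <
u = 2/3, v = 1/3 ↦ 1/3  <
u = 2/3, v = 2/3 ↦ 1  ≥
u = 2/3, v = 1 ↦ 1  ≥
u = 1, v = 0 ↦ 0  <
u = 1, v = 1/3 ↦ 1/3  <
u = 1, v = 2/3 ↦ 2/3  ≥
u = 1, v = 1 ↦ 1  ≥
So 11 of the 16 assignments meet the threshold.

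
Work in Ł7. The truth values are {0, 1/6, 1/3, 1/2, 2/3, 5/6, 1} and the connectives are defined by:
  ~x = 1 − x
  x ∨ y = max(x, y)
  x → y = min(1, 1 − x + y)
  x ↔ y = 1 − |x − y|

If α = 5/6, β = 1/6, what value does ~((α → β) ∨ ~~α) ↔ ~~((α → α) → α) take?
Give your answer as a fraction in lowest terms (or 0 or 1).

1/3

α → β = 5/6 → 1/6 = 1/3
~α = ~5/6 = 1/6
~~α = ~1/6 = 5/6
(α → β) ∨ ~~α = 1/3 ∨ 5/6 = 5/6
~((α → β) ∨ ~~α) = ~5/6 = 1/6
α → α = 5/6 → 5/6 = 1
(α → α) → α = 1 → 5/6 = 5/6
~((α → α) → α) = ~5/6 = 1/6
~~((α → α) → α) = ~1/6 = 5/6
~((α → β) ∨ ~~α) ↔ ~~((α → α) → α) = 1/6 ↔ 5/6 = 1/3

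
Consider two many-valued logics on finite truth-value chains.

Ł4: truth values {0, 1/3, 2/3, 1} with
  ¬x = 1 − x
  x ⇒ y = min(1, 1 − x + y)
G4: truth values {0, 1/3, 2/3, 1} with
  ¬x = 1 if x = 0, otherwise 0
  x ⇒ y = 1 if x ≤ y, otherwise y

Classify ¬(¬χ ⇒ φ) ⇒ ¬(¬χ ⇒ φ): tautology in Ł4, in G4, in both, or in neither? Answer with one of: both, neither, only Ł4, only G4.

both

In Ł4: every assignment gives 1 — tautology.
In G4: every assignment gives 1 — tautology.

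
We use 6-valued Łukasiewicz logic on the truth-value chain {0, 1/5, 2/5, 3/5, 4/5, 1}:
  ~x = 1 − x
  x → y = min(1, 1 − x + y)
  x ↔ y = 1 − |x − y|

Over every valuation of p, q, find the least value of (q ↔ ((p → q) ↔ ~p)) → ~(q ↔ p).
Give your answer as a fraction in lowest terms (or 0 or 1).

1/5

Take p = 2/5, q = 2/5:
p → q = 2/5 → 2/5 = 1
~p = ~2/5 = 3/5
(p → q) ↔ ~p = 1 ↔ 3/5 = 3/5
q ↔ ((p → q) ↔ ~p) = 2/5 ↔ 3/5 = 4/5
q ↔ p = 2/5 ↔ 2/5 = 1
~(q ↔ p) = ~1 = 0
(q ↔ ((p → q) ↔ ~p)) → ~(q ↔ p) = 4/5 → 0 = 1/5
No assignment yields a value below 1/5, so this is the minimum.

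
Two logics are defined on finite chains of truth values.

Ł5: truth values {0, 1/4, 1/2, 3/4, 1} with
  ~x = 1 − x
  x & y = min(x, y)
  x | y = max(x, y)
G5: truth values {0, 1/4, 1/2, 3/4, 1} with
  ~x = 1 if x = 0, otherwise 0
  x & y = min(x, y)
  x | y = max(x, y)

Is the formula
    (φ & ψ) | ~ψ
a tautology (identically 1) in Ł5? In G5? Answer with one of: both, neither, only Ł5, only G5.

neither

In Ł5: at φ = 0, ψ = 1/4 the value is 3/4 — not a tautology.
In G5: at φ = 0, ψ = 1/4 the value is 0 — not a tautology.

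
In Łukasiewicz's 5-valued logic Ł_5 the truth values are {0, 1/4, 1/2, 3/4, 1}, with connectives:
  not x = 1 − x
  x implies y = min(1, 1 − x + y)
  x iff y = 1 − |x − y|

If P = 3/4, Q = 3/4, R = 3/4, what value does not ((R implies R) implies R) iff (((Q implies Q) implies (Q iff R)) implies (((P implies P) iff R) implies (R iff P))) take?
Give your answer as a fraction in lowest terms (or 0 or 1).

R implies R = 3/4 implies 3/4 = 1
(R implies R) implies R = 1 implies 3/4 = 3/4
not ((R implies R) implies R) = not 3/4 = 1/4
Q implies Q = 3/4 implies 3/4 = 1
Q iff R = 3/4 iff 3/4 = 1
(Q implies Q) implies (Q iff R) = 1 implies 1 = 1
P implies P = 3/4 implies 3/4 = 1
(P implies P) iff R = 1 iff 3/4 = 3/4
R iff P = 3/4 iff 3/4 = 1
((P implies P) iff R) implies (R iff P) = 3/4 implies 1 = 1
((Q implies Q) implies (Q iff R)) implies (((P implies P) iff R) implies (R iff P)) = 1 implies 1 = 1
not ((R implies R) implies R) iff (((Q implies Q) implies (Q iff R)) implies (((P implies P) iff R) implies (R iff P))) = 1/4 iff 1 = 1/4

1/4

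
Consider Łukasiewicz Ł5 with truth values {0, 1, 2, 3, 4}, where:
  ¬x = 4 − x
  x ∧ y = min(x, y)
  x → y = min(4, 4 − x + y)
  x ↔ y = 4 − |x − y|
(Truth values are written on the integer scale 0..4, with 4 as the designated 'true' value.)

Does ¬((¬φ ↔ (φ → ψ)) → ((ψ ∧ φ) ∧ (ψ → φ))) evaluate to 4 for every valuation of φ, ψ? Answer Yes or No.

Counterexample: take φ = 1, ψ = 1.
¬φ = ¬1 = 3
φ → ψ = 1 → 1 = 4
¬φ ↔ (φ → ψ) = 3 ↔ 4 = 3
ψ ∧ φ = 1 ∧ 1 = 1
ψ → φ = 1 → 1 = 4
(ψ ∧ φ) ∧ (ψ → φ) = 1 ∧ 4 = 1
(¬φ ↔ (φ → ψ)) → ((ψ ∧ φ) ∧ (ψ → φ)) = 3 → 1 = 2
¬((¬φ ↔ (φ → ψ)) → ((ψ ∧ φ) ∧ (ψ → φ))) = ¬2 = 2
This gives 2 ≠ 4.

No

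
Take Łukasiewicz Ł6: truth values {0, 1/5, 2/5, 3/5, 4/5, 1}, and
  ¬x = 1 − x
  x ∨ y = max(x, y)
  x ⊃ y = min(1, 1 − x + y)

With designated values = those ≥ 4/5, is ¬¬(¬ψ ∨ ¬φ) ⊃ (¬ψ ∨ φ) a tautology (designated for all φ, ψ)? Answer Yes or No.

No

Counterexample: take φ = 0, ψ = 2/5.
¬ψ = ¬2/5 = 3/5
¬φ = ¬0 = 1
¬ψ ∨ ¬φ = 3/5 ∨ 1 = 1
¬(¬ψ ∨ ¬φ) = ¬1 = 0
¬¬(¬ψ ∨ ¬φ) = ¬0 = 1
¬ψ = ¬2/5 = 3/5
¬ψ ∨ φ = 3/5 ∨ 0 = 3/5
¬¬(¬ψ ∨ ¬φ) ⊃ (¬ψ ∨ φ) = 1 ⊃ 3/5 = 3/5
This gives 3/5, which is below 4/5.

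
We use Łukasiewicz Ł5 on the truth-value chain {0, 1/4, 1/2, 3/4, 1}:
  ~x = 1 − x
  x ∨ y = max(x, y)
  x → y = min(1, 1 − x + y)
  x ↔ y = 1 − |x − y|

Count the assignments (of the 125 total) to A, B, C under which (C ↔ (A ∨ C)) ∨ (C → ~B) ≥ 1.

115

value 1: 115 assignments (counts)
value 3/4: 9 assignments
value 1/2: 1 assignment
So 115 of the 125 assignments meet the threshold.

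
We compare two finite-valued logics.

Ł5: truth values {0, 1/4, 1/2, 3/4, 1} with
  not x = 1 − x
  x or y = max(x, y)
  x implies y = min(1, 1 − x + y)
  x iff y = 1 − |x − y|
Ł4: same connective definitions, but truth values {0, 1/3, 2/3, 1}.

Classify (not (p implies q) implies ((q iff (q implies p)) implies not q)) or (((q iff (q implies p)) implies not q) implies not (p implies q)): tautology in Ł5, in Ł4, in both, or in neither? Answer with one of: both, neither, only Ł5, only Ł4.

both

In Ł5: every assignment gives 1 — tautology.
In Ł4: every assignment gives 1 — tautology.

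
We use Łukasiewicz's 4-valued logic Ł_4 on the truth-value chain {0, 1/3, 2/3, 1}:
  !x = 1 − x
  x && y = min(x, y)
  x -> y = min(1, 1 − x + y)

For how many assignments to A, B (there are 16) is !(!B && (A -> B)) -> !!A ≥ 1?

10

A = 0, B = 0 ↦ 1  ≥
A = 0, B = 1/3 ↦ 2/3  <
A = 0, B = 2/3 ↦ 1/3  <
A = 0, B = 1 ↦ 0  <
A = 1/3, B = 0 ↦ 1  ≥
A = 1/3, B = 1/3 ↦ 1  ≥
A = 1/3, B = 2/3 ↦ 2/3  <
A = 1/3, B = 1 ↦ 1/3  <
A = 2/3, B = 0 ↦ 1  ≥
A = 2/3, B = 1/3 ↦ 1  ≥
A = 2/3, B = 2/3 ↦ 1  ≥
A = 2/3, B = 1 ↦ 2/3  <
A = 1, B = 0 ↦ 1  ≥
A = 1, B = 1/3 ↦ 1  ≥
A = 1, B = 2/3 ↦ 1  ≥
A = 1, B = 1 ↦ 1  ≥
So 10 of the 16 assignments meet the threshold.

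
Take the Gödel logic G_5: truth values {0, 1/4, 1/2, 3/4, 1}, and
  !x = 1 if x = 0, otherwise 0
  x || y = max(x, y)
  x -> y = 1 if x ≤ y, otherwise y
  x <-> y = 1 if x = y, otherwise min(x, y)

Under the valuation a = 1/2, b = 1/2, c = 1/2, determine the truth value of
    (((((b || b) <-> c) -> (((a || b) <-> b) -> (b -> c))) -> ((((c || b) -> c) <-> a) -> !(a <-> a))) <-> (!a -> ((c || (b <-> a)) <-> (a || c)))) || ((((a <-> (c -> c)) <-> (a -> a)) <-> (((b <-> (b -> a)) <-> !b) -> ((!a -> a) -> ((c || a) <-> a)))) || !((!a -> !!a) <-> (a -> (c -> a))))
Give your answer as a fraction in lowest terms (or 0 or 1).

1/2

b || b = 1/2 || 1/2 = 1/2
(b || b) <-> c = 1/2 <-> 1/2 = 1
a || b = 1/2 || 1/2 = 1/2
(a || b) <-> b = 1/2 <-> 1/2 = 1
b -> c = 1/2 -> 1/2 = 1
((a || b) <-> b) -> (b -> c) = 1 -> 1 = 1
((b || b) <-> c) -> (((a || b) <-> b) -> (b -> c)) = 1 -> 1 = 1
c || b = 1/2 || 1/2 = 1/2
(c || b) -> c = 1/2 -> 1/2 = 1
((c || b) -> c) <-> a = 1 <-> 1/2 = 1/2
a <-> a = 1/2 <-> 1/2 = 1
!(a <-> a) = !1 = 0
(((c || b) -> c) <-> a) -> !(a <-> a) = 1/2 -> 0 = 0
(((b || b) <-> c) -> (((a || b) <-> b) -> (b -> c))) -> ((((c || b) -> c) <-> a) -> !(a <-> a)) = 1 -> 0 = 0
!a = !1/2 = 0
b <-> a = 1/2 <-> 1/2 = 1
c || (b <-> a) = 1/2 || 1 = 1
a || c = 1/2 || 1/2 = 1/2
(c || (b <-> a)) <-> (a || c) = 1 <-> 1/2 = 1/2
!a -> ((c || (b <-> a)) <-> (a || c)) = 0 -> 1/2 = 1
((((b || b) <-> c) -> (((a || b) <-> b) -> (b -> c))) -> ((((c || b) -> c) <-> a) -> !(a <-> a))) <-> (!a -> ((c || (b <-> a)) <-> (a || c))) = 0 <-> 1 = 0
c -> c = 1/2 -> 1/2 = 1
a <-> (c -> c) = 1/2 <-> 1 = 1/2
a -> a = 1/2 -> 1/2 = 1
(a <-> (c -> c)) <-> (a -> a) = 1/2 <-> 1 = 1/2
b -> a = 1/2 -> 1/2 = 1
b <-> (b -> a) = 1/2 <-> 1 = 1/2
!b = !1/2 = 0
(b <-> (b -> a)) <-> !b = 1/2 <-> 0 = 0
!a = !1/2 = 0
!a -> a = 0 -> 1/2 = 1
c || a = 1/2 || 1/2 = 1/2
(c || a) <-> a = 1/2 <-> 1/2 = 1
(!a -> a) -> ((c || a) <-> a) = 1 -> 1 = 1
((b <-> (b -> a)) <-> !b) -> ((!a -> a) -> ((c || a) <-> a)) = 0 -> 1 = 1
((a <-> (c -> c)) <-> (a -> a)) <-> (((b <-> (b -> a)) <-> !b) -> ((!a -> a) -> ((c || a) <-> a))) = 1/2 <-> 1 = 1/2
!a = !1/2 = 0
!a = !1/2 = 0
!!a = !0 = 1
!a -> !!a = 0 -> 1 = 1
c -> a = 1/2 -> 1/2 = 1
a -> (c -> a) = 1/2 -> 1 = 1
(!a -> !!a) <-> (a -> (c -> a)) = 1 <-> 1 = 1
!((!a -> !!a) <-> (a -> (c -> a))) = !1 = 0
(((a <-> (c -> c)) <-> (a -> a)) <-> (((b <-> (b -> a)) <-> !b) -> ((!a -> a) -> ((c || a) <-> a)))) || !((!a -> !!a) <-> (a -> (c -> a))) = 1/2 || 0 = 1/2
(((((b || b) <-> c) -> (((a || b) <-> b) -> (b -> c))) -> ((((c || b) -> c) <-> a) -> !(a <-> a))) <-> (!a -> ((c || (b <-> a)) <-> (a || c)))) || ((((a <-> (c -> c)) <-> (a -> a)) <-> (((b <-> (b -> a)) <-> !b) -> ((!a -> a) -> ((c || a) <-> a)))) || !((!a -> !!a) <-> (a -> (c -> a)))) = 0 || 1/2 = 1/2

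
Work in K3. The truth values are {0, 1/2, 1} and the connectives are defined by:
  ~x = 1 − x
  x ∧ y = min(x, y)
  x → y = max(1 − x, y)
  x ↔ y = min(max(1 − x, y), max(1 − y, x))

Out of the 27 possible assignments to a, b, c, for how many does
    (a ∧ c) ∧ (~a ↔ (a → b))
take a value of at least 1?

1

value 1: 1 assignment (counts)
value 1/2: 9 assignments
value 0: 17 assignments
So 1 of the 27 assignments meets the threshold.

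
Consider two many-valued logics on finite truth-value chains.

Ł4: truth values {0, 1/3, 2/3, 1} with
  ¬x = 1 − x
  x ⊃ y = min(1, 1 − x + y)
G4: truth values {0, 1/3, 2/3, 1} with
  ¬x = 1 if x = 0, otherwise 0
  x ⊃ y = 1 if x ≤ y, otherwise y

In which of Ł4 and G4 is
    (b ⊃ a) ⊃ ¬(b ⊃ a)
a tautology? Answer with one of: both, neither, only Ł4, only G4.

In Ł4: at a = 0, b = 0 the value is 0 — not a tautology.
In G4: at a = 0, b = 0 the value is 0 — not a tautology.

neither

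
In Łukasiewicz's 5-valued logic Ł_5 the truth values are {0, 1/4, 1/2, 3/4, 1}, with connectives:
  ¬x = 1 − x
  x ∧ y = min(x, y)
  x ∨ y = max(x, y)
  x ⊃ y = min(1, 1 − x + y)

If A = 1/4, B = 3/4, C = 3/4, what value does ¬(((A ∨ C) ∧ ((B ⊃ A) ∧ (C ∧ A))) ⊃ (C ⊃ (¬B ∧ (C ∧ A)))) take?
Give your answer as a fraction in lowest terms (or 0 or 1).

A ∨ C = 1/4 ∨ 3/4 = 3/4
B ⊃ A = 3/4 ⊃ 1/4 = 1/2
C ∧ A = 3/4 ∧ 1/4 = 1/4
(B ⊃ A) ∧ (C ∧ A) = 1/2 ∧ 1/4 = 1/4
(A ∨ C) ∧ ((B ⊃ A) ∧ (C ∧ A)) = 3/4 ∧ 1/4 = 1/4
¬B = ¬3/4 = 1/4
C ∧ A = 3/4 ∧ 1/4 = 1/4
¬B ∧ (C ∧ A) = 1/4 ∧ 1/4 = 1/4
C ⊃ (¬B ∧ (C ∧ A)) = 3/4 ⊃ 1/4 = 1/2
((A ∨ C) ∧ ((B ⊃ A) ∧ (C ∧ A))) ⊃ (C ⊃ (¬B ∧ (C ∧ A))) = 1/4 ⊃ 1/2 = 1
¬(((A ∨ C) ∧ ((B ⊃ A) ∧ (C ∧ A))) ⊃ (C ⊃ (¬B ∧ (C ∧ A)))) = ¬1 = 0

0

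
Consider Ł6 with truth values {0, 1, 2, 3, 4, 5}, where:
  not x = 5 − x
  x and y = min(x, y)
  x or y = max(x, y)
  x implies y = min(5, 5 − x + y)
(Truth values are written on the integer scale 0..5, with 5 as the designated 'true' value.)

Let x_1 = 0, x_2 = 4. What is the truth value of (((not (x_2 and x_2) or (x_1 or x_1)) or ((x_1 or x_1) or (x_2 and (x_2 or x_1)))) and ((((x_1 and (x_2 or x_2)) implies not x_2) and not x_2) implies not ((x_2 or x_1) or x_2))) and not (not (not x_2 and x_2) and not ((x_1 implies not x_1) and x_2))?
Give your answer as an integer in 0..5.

x_2 and x_2 = 4 and 4 = 4
not (x_2 and x_2) = not 4 = 1
x_1 or x_1 = 0 or 0 = 0
not (x_2 and x_2) or (x_1 or x_1) = 1 or 0 = 1
x_1 or x_1 = 0 or 0 = 0
x_2 or x_1 = 4 or 0 = 4
x_2 and (x_2 or x_1) = 4 and 4 = 4
(x_1 or x_1) or (x_2 and (x_2 or x_1)) = 0 or 4 = 4
(not (x_2 and x_2) or (x_1 or x_1)) or ((x_1 or x_1) or (x_2 and (x_2 or x_1))) = 1 or 4 = 4
x_2 or x_2 = 4 or 4 = 4
x_1 and (x_2 or x_2) = 0 and 4 = 0
not x_2 = not 4 = 1
(x_1 and (x_2 or x_2)) implies not x_2 = 0 implies 1 = 5
not x_2 = not 4 = 1
((x_1 and (x_2 or x_2)) implies not x_2) and not x_2 = 5 and 1 = 1
x_2 or x_1 = 4 or 0 = 4
(x_2 or x_1) or x_2 = 4 or 4 = 4
not ((x_2 or x_1) or x_2) = not 4 = 1
(((x_1 and (x_2 or x_2)) implies not x_2) and not x_2) implies not ((x_2 or x_1) or x_2) = 1 implies 1 = 5
((not (x_2 and x_2) or (x_1 or x_1)) or ((x_1 or x_1) or (x_2 and (x_2 or x_1)))) and ((((x_1 and (x_2 or x_2)) implies not x_2) and not x_2) implies not ((x_2 or x_1) or x_2)) = 4 and 5 = 4
not x_2 = not 4 = 1
not x_2 and x_2 = 1 and 4 = 1
not (not x_2 and x_2) = not 1 = 4
not x_1 = not 0 = 5
x_1 implies not x_1 = 0 implies 5 = 5
(x_1 implies not x_1) and x_2 = 5 and 4 = 4
not ((x_1 implies not x_1) and x_2) = not 4 = 1
not (not x_2 and x_2) and not ((x_1 implies not x_1) and x_2) = 4 and 1 = 1
not (not (not x_2 and x_2) and not ((x_1 implies not x_1) and x_2)) = not 1 = 4
(((not (x_2 and x_2) or (x_1 or x_1)) or ((x_1 or x_1) or (x_2 and (x_2 or x_1)))) and ((((x_1 and (x_2 or x_2)) implies not x_2) and not x_2) implies not ((x_2 or x_1) or x_2))) and not (not (not x_2 and x_2) and not ((x_1 implies not x_1) and x_2)) = 4 and 4 = 4

4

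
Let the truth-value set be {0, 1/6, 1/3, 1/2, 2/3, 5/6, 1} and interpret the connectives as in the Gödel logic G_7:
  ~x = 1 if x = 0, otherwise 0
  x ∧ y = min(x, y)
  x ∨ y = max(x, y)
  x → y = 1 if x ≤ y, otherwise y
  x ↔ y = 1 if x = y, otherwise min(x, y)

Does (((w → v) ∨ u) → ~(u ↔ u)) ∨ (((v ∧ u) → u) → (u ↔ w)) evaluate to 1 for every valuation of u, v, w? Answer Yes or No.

No

Counterexample: take u = 0, v = 1/6, w = 1/6.
w → v = 1/6 → 1/6 = 1
(w → v) ∨ u = 1 ∨ 0 = 1
u ↔ u = 0 ↔ 0 = 1
~(u ↔ u) = ~1 = 0
((w → v) ∨ u) → ~(u ↔ u) = 1 → 0 = 0
v ∧ u = 1/6 ∧ 0 = 0
(v ∧ u) → u = 0 → 0 = 1
u ↔ w = 0 ↔ 1/6 = 0
((v ∧ u) → u) → (u ↔ w) = 1 → 0 = 0
(((w → v) ∨ u) → ~(u ↔ u)) ∨ (((v ∧ u) → u) → (u ↔ w)) = 0 ∨ 0 = 0
This gives 0 ≠ 1.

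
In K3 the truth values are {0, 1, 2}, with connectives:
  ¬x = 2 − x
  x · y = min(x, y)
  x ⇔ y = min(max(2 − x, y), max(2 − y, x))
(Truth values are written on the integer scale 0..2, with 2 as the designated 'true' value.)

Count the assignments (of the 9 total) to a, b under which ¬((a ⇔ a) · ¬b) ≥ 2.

3

a = 0, b = 0 ↦ 0  <
a = 0, b = 1 ↦ 1  <
a = 0, b = 2 ↦ 2  ≥
a = 1, b = 0 ↦ 1  <
a = 1, b = 1 ↦ 1  <
a = 1, b = 2 ↦ 2  ≥
a = 2, b = 0 ↦ 0  <
a = 2, b = 1 ↦ 1  <
a = 2, b = 2 ↦ 2  ≥
So 3 of the 9 assignments meet the threshold.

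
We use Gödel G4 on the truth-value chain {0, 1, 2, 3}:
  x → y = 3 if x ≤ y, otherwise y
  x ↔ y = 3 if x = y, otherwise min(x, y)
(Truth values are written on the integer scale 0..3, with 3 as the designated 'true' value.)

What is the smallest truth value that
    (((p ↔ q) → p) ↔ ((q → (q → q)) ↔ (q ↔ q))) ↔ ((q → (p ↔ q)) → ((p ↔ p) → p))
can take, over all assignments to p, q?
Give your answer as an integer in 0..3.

1

Take p = 1, q = 0:
p ↔ q = 1 ↔ 0 = 0
(p ↔ q) → p = 0 → 1 = 3
q → q = 0 → 0 = 3
q → (q → q) = 0 → 3 = 3
q ↔ q = 0 ↔ 0 = 3
(q → (q → q)) ↔ (q ↔ q) = 3 ↔ 3 = 3
((p ↔ q) → p) ↔ ((q → (q → q)) ↔ (q ↔ q)) = 3 ↔ 3 = 3
p ↔ q = 1 ↔ 0 = 0
q → (p ↔ q) = 0 → 0 = 3
p ↔ p = 1 ↔ 1 = 3
(p ↔ p) → p = 3 → 1 = 1
(q → (p ↔ q)) → ((p ↔ p) → p) = 3 → 1 = 1
(((p ↔ q) → p) ↔ ((q → (q → q)) ↔ (q ↔ q))) ↔ ((q → (p ↔ q)) → ((p ↔ p) → p)) = 3 ↔ 1 = 1
No assignment yields a value below 1, so this is the minimum.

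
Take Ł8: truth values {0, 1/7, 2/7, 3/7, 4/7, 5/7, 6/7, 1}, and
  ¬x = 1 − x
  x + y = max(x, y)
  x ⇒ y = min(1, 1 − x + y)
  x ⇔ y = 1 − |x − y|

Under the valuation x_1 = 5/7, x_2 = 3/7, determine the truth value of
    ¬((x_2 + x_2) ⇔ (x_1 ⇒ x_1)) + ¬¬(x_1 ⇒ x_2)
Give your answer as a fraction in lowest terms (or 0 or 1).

5/7

x_2 + x_2 = 3/7 + 3/7 = 3/7
x_1 ⇒ x_1 = 5/7 ⇒ 5/7 = 1
(x_2 + x_2) ⇔ (x_1 ⇒ x_1) = 3/7 ⇔ 1 = 3/7
¬((x_2 + x_2) ⇔ (x_1 ⇒ x_1)) = ¬3/7 = 4/7
x_1 ⇒ x_2 = 5/7 ⇒ 3/7 = 5/7
¬(x_1 ⇒ x_2) = ¬5/7 = 2/7
¬¬(x_1 ⇒ x_2) = ¬2/7 = 5/7
¬((x_2 + x_2) ⇔ (x_1 ⇒ x_1)) + ¬¬(x_1 ⇒ x_2) = 4/7 + 5/7 = 5/7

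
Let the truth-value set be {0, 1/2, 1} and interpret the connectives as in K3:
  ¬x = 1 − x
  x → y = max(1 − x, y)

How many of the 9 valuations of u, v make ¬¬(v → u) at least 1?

u = 0, v = 0 ↦ 1  ≥
u = 0, v = 1/2 ↦ 1/2  <
u = 0, v = 1 ↦ 0  <
u = 1/2, v = 0 ↦ 1  ≥
u = 1/2, v = 1/2 ↦ 1/2  <
u = 1/2, v = 1 ↦ 1/2  <
u = 1, v = 0 ↦ 1  ≥
u = 1, v = 1/2 ↦ 1  ≥
u = 1, v = 1 ↦ 1  ≥
So 5 of the 9 assignments meet the threshold.

5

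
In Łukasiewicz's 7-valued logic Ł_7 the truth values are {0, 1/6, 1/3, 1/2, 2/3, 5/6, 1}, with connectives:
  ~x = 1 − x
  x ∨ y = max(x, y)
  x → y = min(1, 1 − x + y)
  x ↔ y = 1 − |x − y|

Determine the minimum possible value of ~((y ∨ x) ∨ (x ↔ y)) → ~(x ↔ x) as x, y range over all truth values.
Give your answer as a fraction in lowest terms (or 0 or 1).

Take x = 0, y = 1/2:
y ∨ x = 1/2 ∨ 0 = 1/2
x ↔ y = 0 ↔ 1/2 = 1/2
(y ∨ x) ∨ (x ↔ y) = 1/2 ∨ 1/2 = 1/2
~((y ∨ x) ∨ (x ↔ y)) = ~1/2 = 1/2
x ↔ x = 0 ↔ 0 = 1
~(x ↔ x) = ~1 = 0
~((y ∨ x) ∨ (x ↔ y)) → ~(x ↔ x) = 1/2 → 0 = 1/2
No assignment yields a value below 1/2, so this is the minimum.

1/2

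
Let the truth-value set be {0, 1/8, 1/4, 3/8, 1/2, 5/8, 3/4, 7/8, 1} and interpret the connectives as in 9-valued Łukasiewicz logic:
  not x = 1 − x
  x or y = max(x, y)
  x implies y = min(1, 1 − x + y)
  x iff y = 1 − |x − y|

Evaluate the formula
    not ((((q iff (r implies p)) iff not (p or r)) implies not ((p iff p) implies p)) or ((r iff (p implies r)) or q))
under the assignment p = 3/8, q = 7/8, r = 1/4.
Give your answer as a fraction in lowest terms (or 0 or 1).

r implies p = 1/4 implies 3/8 = 1
q iff (r implies p) = 7/8 iff 1 = 7/8
p or r = 3/8 or 1/4 = 3/8
not (p or r) = not 3/8 = 5/8
(q iff (r implies p)) iff not (p or r) = 7/8 iff 5/8 = 3/4
p iff p = 3/8 iff 3/8 = 1
(p iff p) implies p = 1 implies 3/8 = 3/8
not ((p iff p) implies p) = not 3/8 = 5/8
((q iff (r implies p)) iff not (p or r)) implies not ((p iff p) implies p) = 3/4 implies 5/8 = 7/8
p implies r = 3/8 implies 1/4 = 7/8
r iff (p implies r) = 1/4 iff 7/8 = 3/8
(r iff (p implies r)) or q = 3/8 or 7/8 = 7/8
(((q iff (r implies p)) iff not (p or r)) implies not ((p iff p) implies p)) or ((r iff (p implies r)) or q) = 7/8 or 7/8 = 7/8
not ((((q iff (r implies p)) iff not (p or r)) implies not ((p iff p) implies p)) or ((r iff (p implies r)) or q)) = not 7/8 = 1/8

1/8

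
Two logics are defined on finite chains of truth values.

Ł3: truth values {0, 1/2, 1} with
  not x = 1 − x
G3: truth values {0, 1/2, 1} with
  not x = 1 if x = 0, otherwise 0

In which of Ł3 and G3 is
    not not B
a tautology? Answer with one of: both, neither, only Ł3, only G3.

neither

In Ł3: at B = 0 the value is 0 — not a tautology.
In G3: at B = 0 the value is 0 — not a tautology.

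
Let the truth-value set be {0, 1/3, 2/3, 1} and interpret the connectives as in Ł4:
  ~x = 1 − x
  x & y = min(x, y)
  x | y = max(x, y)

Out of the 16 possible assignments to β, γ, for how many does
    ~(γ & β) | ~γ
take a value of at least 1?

β = 0, γ = 0 ↦ 1  ≥
β = 0, γ = 1/3 ↦ 1  ≥
β = 0, γ = 2/3 ↦ 1  ≥
β = 0, γ = 1 ↦ 1  ≥
β = 1/3, γ = 0 ↦ 1  ≥
β = 1/3, γ = 1/3 ↦ 2/3  <
β = 1/3, γ = 2/3 ↦ 2/3  <
β = 1/3, γ = 1 ↦ 2/3  <
β = 2/3, γ = 0 ↦ 1  ≥
β = 2/3, γ = 1/3 ↦ 2/3  <
β = 2/3, γ = 2/3 ↦ 1/3  <
β = 2/3, γ = 1 ↦ 1/3  <
β = 1, γ = 0 ↦ 1  ≥
β = 1, γ = 1/3 ↦ 2/3  <
β = 1, γ = 2/3 ↦ 1/3  <
β = 1, γ = 1 ↦ 0  <
So 7 of the 16 assignments meet the threshold.

7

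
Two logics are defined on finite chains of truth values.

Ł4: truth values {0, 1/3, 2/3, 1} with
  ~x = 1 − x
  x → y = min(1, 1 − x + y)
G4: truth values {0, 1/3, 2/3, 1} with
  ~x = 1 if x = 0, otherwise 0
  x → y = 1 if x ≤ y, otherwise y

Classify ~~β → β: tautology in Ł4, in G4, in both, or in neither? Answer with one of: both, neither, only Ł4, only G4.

only Ł4

In Ł4: every assignment gives 1 — tautology.
In G4: at β = 1/3 the value is 1/3 — not a tautology.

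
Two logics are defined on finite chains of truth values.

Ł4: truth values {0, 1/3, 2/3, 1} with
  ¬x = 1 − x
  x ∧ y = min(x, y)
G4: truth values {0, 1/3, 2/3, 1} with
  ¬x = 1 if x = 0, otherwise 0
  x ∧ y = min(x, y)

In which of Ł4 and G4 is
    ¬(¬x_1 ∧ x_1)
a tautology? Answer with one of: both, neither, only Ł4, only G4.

only G4

In Ł4: at x_1 = 1/3 the value is 2/3 — not a tautology.
In G4: every assignment gives 1 — tautology.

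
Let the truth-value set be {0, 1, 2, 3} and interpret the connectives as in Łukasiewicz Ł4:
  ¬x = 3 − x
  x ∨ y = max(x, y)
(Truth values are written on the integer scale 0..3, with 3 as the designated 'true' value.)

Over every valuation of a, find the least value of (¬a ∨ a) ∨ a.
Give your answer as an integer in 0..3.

Take a = 1:
¬a = ¬1 = 2
¬a ∨ a = 2 ∨ 1 = 2
(¬a ∨ a) ∨ a = 2 ∨ 1 = 2
No assignment yields a value below 2, so this is the minimum.

2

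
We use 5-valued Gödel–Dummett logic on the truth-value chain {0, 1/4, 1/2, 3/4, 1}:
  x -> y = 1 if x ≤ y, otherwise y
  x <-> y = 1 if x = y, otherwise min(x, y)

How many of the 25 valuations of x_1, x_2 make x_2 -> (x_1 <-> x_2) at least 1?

15

value 1: 15 assignments (counts)
value 3/4: 1 assignment
value 1/2: 2 assignments
value 1/4: 3 assignments
value 0: 4 assignments
So 15 of the 25 assignments meet the threshold.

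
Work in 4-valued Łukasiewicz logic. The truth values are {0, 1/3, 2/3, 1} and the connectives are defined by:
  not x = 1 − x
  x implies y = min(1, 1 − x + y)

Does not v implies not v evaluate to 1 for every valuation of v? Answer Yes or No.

Yes

v = 0 ↦ 1
v = 1/3 ↦ 1
v = 2/3 ↦ 1
v = 1 ↦ 1
Every assignment gives a value ≥ 1.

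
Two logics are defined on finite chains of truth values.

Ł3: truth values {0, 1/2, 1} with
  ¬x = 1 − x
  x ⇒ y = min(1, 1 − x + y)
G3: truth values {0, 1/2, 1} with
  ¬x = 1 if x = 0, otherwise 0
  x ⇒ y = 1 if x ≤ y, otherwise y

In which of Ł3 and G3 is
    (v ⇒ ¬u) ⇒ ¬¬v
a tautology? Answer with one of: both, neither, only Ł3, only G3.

In Ł3: at u = 0, v = 0 the value is 0 — not a tautology.
In G3: at u = 0, v = 0 the value is 0 — not a tautology.

neither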